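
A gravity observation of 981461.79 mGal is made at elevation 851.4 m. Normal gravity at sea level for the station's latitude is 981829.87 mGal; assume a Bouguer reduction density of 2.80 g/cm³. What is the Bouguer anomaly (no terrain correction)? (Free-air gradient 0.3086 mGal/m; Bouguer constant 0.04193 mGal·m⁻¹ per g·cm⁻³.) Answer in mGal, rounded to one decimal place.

-205.3

Free-air correction = 0.3086 × 851.4 = 262.74 mGal
Free-air anomaly = 981461.79 − 981829.87 + (262.74) = -105.34 mGal
Bouguer slab correction = 0.04193 × 2.80 × 851.4 = 99.96 mGal
Simple Bouguer anomaly = -105.34 − (99.96) = -205.30 mGal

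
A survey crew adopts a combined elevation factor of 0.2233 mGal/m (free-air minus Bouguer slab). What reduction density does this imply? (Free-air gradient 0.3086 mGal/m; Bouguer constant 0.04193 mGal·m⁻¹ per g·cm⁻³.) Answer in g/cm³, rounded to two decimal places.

2.03

0.2233 = 0.3086 − 0.04193 × ρ
ρ = (0.3086 − 0.2233) / 0.04193 = 2.03 g/cm³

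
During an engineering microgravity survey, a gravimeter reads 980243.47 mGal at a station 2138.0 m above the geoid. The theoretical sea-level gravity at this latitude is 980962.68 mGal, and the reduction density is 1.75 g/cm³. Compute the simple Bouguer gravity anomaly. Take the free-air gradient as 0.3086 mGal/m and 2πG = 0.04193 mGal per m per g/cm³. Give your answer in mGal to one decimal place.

Free-air correction = 0.3086 × 2138.0 = 659.79 mGal
Free-air anomaly = 980243.47 − 980962.68 + (659.79) = -59.42 mGal
Bouguer slab correction = 0.04193 × 1.75 × 2138.0 = 156.88 mGal
Simple Bouguer anomaly = -59.42 − (156.88) = -216.30 mGal

-216.3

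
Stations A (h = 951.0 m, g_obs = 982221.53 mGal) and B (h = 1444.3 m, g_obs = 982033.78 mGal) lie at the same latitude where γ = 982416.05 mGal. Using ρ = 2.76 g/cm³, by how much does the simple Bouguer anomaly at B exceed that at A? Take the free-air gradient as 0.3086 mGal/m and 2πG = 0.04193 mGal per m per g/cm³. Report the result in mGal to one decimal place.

Δg_SB(A) = 982221.53 − 982416.05 + 0.3086×951.0 − 0.04193×2.76×951.0 = -11.10 mGal
Δg_SB(B) = 982033.78 − 982416.05 + 0.3086×1444.3 − 0.04193×2.76×1444.3 = -103.70 mGal
Difference = -103.70 − (-11.10) = -92.60 mGal

-92.6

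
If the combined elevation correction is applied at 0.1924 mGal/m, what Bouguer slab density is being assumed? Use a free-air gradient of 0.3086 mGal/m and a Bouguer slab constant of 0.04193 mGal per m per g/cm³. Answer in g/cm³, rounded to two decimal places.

2.77

0.1924 = 0.3086 − 0.04193 × ρ
ρ = (0.3086 − 0.1924) / 0.04193 = 2.77 g/cm³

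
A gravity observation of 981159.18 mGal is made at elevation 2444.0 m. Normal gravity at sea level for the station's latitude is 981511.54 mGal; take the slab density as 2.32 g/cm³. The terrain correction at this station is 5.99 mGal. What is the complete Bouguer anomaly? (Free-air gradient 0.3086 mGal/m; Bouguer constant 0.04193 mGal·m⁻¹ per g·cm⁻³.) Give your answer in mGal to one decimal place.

170.1

Free-air correction = 0.3086 × 2444.0 = 754.22 mGal
Free-air anomaly = 981159.18 − 981511.54 + (754.22) = 401.86 mGal
Bouguer slab correction = 0.04193 × 2.32 × 2444.0 = 237.75 mGal
Simple Bouguer anomaly = 401.86 − (237.75) = 164.11 mGal
Complete Bouguer anomaly = 164.11 + 5.99 = 170.10 mGal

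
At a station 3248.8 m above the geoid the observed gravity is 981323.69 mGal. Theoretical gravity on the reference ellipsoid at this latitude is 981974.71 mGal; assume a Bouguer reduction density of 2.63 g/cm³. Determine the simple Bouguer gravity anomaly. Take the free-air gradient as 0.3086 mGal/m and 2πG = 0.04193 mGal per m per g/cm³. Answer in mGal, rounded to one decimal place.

-6.7

Free-air correction = 0.3086 × 3248.8 = 1002.58 mGal
Free-air anomaly = 981323.69 − 981974.71 + (1002.58) = 351.56 mGal
Bouguer slab correction = 0.04193 × 2.63 × 3248.8 = 358.26 mGal
Simple Bouguer anomaly = 351.56 − (358.26) = -6.70 mGal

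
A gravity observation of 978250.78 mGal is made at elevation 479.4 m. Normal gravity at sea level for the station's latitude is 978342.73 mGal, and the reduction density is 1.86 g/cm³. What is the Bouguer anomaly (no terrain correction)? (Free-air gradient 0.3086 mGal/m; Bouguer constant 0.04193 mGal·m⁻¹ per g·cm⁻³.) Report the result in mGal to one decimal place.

Free-air correction = 0.3086 × 479.4 = 147.94 mGal
Free-air anomaly = 978250.78 − 978342.73 + (147.94) = 55.99 mGal
Bouguer slab correction = 0.04193 × 1.86 × 479.4 = 37.39 mGal
Simple Bouguer anomaly = 55.99 − (37.39) = 18.60 mGal

18.6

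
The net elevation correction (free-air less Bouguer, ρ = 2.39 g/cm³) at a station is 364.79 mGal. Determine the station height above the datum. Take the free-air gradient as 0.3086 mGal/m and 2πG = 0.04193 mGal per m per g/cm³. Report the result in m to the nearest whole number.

Combined gradient = 0.3086 − 0.04193 × 2.39 = 0.2083873 mGal/m
h = 364.79 / 0.2083873 = 1750.54 m

1751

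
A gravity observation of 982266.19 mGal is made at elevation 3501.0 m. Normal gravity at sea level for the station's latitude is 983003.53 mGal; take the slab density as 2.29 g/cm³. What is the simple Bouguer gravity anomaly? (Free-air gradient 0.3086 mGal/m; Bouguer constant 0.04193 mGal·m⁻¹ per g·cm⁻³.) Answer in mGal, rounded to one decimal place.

Free-air correction = 0.3086 × 3501.0 = 1080.41 mGal
Free-air anomaly = 982266.19 − 983003.53 + (1080.41) = 343.07 mGal
Bouguer slab correction = 0.04193 × 2.29 × 3501.0 = 336.16 mGal
Simple Bouguer anomaly = 343.07 − (336.16) = 6.91 mGal

6.9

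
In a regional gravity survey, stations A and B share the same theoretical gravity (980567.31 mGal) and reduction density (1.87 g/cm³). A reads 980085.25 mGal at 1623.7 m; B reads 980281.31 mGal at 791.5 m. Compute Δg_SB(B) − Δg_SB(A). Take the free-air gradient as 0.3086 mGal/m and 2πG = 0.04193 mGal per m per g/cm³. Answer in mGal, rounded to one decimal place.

Δg_SB(A) = 980085.25 − 980567.31 + 0.3086×1623.7 − 0.04193×1.87×1623.7 = -108.30 mGal
Δg_SB(B) = 980281.31 − 980567.31 + 0.3086×791.5 − 0.04193×1.87×791.5 = -103.80 mGal
Difference = -103.80 − (-108.30) = 4.50 mGal

4.5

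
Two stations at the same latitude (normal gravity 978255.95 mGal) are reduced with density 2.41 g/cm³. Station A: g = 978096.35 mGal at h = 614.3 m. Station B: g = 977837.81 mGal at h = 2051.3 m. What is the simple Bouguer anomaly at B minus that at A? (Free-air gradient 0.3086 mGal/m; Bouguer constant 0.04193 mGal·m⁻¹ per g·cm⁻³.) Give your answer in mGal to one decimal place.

39.7

Δg_SB(A) = 978096.35 − 978255.95 + 0.3086×614.3 − 0.04193×2.41×614.3 = -32.10 mGal
Δg_SB(B) = 977837.81 − 978255.95 + 0.3086×2051.3 − 0.04193×2.41×2051.3 = 7.60 mGal
Difference = 7.60 − (-32.10) = 39.70 mGal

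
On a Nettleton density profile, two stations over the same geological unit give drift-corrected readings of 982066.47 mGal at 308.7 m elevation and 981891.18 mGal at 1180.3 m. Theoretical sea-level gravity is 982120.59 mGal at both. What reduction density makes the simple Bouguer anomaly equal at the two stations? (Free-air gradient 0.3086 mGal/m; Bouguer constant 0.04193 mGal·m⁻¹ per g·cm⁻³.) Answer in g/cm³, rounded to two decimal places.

2.56

Δg_obs = 981891.18 − 982066.47 = -175.29 mGal over Δh = 1180.3 − 308.7 = 871.6 m
Equal Bouguer anomalies ⇒ Δg_obs + (0.3086 − 0.04193ρ)·Δh = 0
0.3086 − 0.04193ρ = −Δg_obs/Δh = 0.20111
ρ = (0.3086 − 0.20111) / 0.04193 = 2.56 g/cm³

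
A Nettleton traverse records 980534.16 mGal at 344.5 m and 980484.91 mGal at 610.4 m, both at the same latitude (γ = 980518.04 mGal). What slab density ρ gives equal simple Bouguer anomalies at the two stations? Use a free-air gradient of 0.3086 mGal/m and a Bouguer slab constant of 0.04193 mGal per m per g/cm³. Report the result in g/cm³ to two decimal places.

Δg_obs = 980484.91 − 980534.16 = -49.25 mGal over Δh = 610.4 − 344.5 = 265.9 m
Equal Bouguer anomalies ⇒ Δg_obs + (0.3086 − 0.04193ρ)·Δh = 0
0.3086 − 0.04193ρ = −Δg_obs/Δh = 0.18522
ρ = (0.3086 − 0.18522) / 0.04193 = 2.94 g/cm³

2.94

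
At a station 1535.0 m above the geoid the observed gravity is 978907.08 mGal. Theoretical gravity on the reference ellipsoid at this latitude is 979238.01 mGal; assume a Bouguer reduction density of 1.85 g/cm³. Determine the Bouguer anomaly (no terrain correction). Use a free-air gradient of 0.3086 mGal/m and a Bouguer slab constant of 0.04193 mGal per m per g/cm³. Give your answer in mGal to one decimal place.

Free-air correction = 0.3086 × 1535.0 = 473.70 mGal
Free-air anomaly = 978907.08 − 979238.01 + (473.70) = 142.77 mGal
Bouguer slab correction = 0.04193 × 1.85 × 1535.0 = 119.07 mGal
Simple Bouguer anomaly = 142.77 − (119.07) = 23.70 mGal

23.7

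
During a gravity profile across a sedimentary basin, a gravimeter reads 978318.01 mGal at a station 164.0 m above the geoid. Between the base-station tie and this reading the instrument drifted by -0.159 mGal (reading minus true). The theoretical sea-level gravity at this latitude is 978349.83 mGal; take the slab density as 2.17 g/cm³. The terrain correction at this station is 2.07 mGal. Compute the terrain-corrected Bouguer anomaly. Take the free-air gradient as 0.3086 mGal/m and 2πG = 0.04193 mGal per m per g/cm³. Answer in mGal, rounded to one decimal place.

6.1

Drift-corrected reading = 978318.01 − (-0.159) = 978318.169 mGal
Free-air correction = 0.3086 × 164.0 = 50.61 mGal
Free-air anomaly = 978318.169 − 978349.83 + (50.61) = 18.949 mGal
Bouguer slab correction = 0.04193 × 2.17 × 164.0 = 14.92 mGal
Simple Bouguer anomaly = 18.949 − (14.92) = 4.029 mGal
Complete Bouguer anomaly = 4.029 + 2.07 = 6.099 mGal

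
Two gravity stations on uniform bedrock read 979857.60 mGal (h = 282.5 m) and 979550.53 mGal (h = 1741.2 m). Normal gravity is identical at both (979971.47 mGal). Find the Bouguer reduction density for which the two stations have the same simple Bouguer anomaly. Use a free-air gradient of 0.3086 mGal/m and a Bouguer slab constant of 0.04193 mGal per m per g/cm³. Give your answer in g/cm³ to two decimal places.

Δg_obs = 979550.53 − 979857.60 = -307.07 mGal over Δh = 1741.2 − 282.5 = 1458.7 m
Equal Bouguer anomalies ⇒ Δg_obs + (0.3086 − 0.04193ρ)·Δh = 0
0.3086 − 0.04193ρ = −Δg_obs/Δh = 0.21051
ρ = (0.3086 − 0.21051) / 0.04193 = 2.34 g/cm³

2.34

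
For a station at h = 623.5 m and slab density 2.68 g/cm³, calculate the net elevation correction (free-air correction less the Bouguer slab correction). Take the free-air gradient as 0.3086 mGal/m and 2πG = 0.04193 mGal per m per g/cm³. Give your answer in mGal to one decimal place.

Combined gradient = 0.3086 − 0.04193 × 2.68 = 0.1962276 mGal/m
Combined elevation correction = 0.1962276 × 623.5 = 122.3 mGal

122.3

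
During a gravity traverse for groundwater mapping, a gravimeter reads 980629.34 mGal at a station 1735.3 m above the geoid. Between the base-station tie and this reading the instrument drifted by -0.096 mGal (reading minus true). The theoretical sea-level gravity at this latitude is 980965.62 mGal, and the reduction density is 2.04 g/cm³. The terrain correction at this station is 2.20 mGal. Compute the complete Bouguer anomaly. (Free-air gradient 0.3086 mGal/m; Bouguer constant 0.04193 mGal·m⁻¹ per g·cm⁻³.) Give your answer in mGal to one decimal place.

53.1

Drift-corrected reading = 980629.34 − (-0.096) = 980629.436 mGal
Free-air correction = 0.3086 × 1735.3 = 535.51 mGal
Free-air anomaly = 980629.436 − 980965.62 + (535.51) = 199.326 mGal
Bouguer slab correction = 0.04193 × 2.04 × 1735.3 = 148.43 mGal
Simple Bouguer anomaly = 199.326 − (148.43) = 50.896 mGal
Complete Bouguer anomaly = 50.896 + 2.20 = 53.096 mGal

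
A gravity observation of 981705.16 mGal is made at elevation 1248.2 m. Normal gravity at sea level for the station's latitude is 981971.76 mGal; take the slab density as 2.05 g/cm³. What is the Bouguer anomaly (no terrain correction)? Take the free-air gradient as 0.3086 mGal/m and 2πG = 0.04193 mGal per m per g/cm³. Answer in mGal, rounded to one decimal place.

11.3

Free-air correction = 0.3086 × 1248.2 = 385.19 mGal
Free-air anomaly = 981705.16 − 981971.76 + (385.19) = 118.59 mGal
Bouguer slab correction = 0.04193 × 2.05 × 1248.2 = 107.29 mGal
Simple Bouguer anomaly = 118.59 − (107.29) = 11.30 mGal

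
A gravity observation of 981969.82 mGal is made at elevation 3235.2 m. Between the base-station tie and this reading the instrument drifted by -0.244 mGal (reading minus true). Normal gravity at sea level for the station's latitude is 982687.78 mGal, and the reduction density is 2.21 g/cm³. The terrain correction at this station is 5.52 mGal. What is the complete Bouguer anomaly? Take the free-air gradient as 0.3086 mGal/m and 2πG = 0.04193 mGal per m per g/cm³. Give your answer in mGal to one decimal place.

Drift-corrected reading = 981969.82 − (-0.244) = 981970.064 mGal
Free-air correction = 0.3086 × 3235.2 = 998.38 mGal
Free-air anomaly = 981970.064 − 982687.78 + (998.38) = 280.664 mGal
Bouguer slab correction = 0.04193 × 2.21 × 3235.2 = 299.79 mGal
Simple Bouguer anomaly = 280.664 − (299.79) = -19.126 mGal
Complete Bouguer anomaly = -19.126 + 5.52 = -13.606 mGal

-13.6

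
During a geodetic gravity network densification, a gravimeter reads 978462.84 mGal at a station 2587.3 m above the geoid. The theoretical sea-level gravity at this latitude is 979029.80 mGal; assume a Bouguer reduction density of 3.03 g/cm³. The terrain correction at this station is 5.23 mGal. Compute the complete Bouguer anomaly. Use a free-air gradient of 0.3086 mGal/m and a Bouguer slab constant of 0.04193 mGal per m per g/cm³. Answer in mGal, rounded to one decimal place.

-92.0

Free-air correction = 0.3086 × 2587.3 = 798.44 mGal
Free-air anomaly = 978462.84 − 979029.80 + (798.44) = 231.48 mGal
Bouguer slab correction = 0.04193 × 3.03 × 2587.3 = 328.71 mGal
Simple Bouguer anomaly = 231.48 − (328.71) = -97.23 mGal
Complete Bouguer anomaly = -97.23 + 5.23 = -92.00 mGal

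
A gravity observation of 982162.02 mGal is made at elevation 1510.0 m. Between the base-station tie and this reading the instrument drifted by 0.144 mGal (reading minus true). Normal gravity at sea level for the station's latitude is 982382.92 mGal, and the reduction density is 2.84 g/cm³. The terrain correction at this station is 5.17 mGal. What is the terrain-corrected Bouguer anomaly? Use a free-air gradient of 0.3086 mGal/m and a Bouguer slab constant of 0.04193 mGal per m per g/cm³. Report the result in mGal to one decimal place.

Drift-corrected reading = 982162.02 − (0.144) = 982161.876 mGal
Free-air correction = 0.3086 × 1510.0 = 465.99 mGal
Free-air anomaly = 982161.876 − 982382.92 + (465.99) = 244.946 mGal
Bouguer slab correction = 0.04193 × 2.84 × 1510.0 = 179.81 mGal
Simple Bouguer anomaly = 244.946 − (179.81) = 65.136 mGal
Complete Bouguer anomaly = 65.136 + 5.17 = 70.306 mGal

70.3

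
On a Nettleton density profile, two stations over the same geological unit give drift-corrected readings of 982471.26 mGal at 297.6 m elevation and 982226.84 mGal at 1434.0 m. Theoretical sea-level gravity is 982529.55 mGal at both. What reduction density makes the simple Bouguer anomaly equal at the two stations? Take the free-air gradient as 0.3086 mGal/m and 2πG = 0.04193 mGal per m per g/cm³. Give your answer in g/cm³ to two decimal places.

Δg_obs = 982226.84 − 982471.26 = -244.42 mGal over Δh = 1434.0 − 297.6 = 1136.4 m
Equal Bouguer anomalies ⇒ Δg_obs + (0.3086 − 0.04193ρ)·Δh = 0
0.3086 − 0.04193ρ = −Δg_obs/Δh = 0.21508
ρ = (0.3086 − 0.21508) / 0.04193 = 2.23 g/cm³

2.23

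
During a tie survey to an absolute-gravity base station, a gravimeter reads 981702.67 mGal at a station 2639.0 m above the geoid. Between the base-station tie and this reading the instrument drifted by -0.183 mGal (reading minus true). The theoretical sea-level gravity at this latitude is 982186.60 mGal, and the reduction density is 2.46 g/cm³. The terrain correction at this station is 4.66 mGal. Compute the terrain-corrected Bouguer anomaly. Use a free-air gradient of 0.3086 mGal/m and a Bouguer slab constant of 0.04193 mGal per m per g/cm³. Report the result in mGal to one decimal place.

Drift-corrected reading = 981702.67 − (-0.183) = 981702.853 mGal
Free-air correction = 0.3086 × 2639.0 = 814.40 mGal
Free-air anomaly = 981702.853 − 982186.60 + (814.40) = 330.653 mGal
Bouguer slab correction = 0.04193 × 2.46 × 2639.0 = 272.21 mGal
Simple Bouguer anomaly = 330.653 − (272.21) = 58.443 mGal
Complete Bouguer anomaly = 58.443 + 4.66 = 63.103 mGal

63.1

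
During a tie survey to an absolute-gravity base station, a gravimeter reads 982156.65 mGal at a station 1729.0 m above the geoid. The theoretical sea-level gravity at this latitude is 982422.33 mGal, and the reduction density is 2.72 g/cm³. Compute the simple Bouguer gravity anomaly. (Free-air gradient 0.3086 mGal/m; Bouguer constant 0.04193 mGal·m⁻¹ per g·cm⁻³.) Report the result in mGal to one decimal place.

70.7

Free-air correction = 0.3086 × 1729.0 = 533.57 mGal
Free-air anomaly = 982156.65 − 982422.33 + (533.57) = 267.89 mGal
Bouguer slab correction = 0.04193 × 2.72 × 1729.0 = 197.19 mGal
Simple Bouguer anomaly = 267.89 − (197.19) = 70.70 mGal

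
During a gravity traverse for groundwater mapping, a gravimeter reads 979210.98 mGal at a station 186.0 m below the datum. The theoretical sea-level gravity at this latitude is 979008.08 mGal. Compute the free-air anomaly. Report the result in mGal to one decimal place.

Free-air correction = 0.3086 × -186.0 = -57.40 mGal
Free-air anomaly = 979210.98 − 979008.08 + (-57.40) = 145.50 mGal

145.5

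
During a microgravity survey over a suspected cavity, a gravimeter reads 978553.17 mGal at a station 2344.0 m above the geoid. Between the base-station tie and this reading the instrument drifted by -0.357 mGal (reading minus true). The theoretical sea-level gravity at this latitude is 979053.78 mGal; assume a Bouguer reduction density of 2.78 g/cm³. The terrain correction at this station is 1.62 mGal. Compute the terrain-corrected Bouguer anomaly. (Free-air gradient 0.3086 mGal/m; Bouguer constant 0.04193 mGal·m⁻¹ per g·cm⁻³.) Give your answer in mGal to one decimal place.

Drift-corrected reading = 978553.17 − (-0.357) = 978553.527 mGal
Free-air correction = 0.3086 × 2344.0 = 723.36 mGal
Free-air anomaly = 978553.527 − 979053.78 + (723.36) = 223.107 mGal
Bouguer slab correction = 0.04193 × 2.78 × 2344.0 = 273.23 mGal
Simple Bouguer anomaly = 223.107 − (273.23) = -50.123 mGal
Complete Bouguer anomaly = -50.123 + 1.62 = -48.503 mGal

-48.5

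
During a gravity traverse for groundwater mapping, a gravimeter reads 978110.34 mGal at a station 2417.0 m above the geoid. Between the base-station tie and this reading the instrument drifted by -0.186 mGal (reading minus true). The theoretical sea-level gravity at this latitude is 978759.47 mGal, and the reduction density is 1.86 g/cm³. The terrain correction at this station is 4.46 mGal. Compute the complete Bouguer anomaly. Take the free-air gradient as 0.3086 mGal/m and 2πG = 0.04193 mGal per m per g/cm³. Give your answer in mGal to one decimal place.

-87.1

Drift-corrected reading = 978110.34 − (-0.186) = 978110.526 mGal
Free-air correction = 0.3086 × 2417.0 = 745.89 mGal
Free-air anomaly = 978110.526 − 978759.47 + (745.89) = 96.946 mGal
Bouguer slab correction = 0.04193 × 1.86 × 2417.0 = 188.50 mGal
Simple Bouguer anomaly = 96.946 − (188.50) = -91.554 mGal
Complete Bouguer anomaly = -91.554 + 4.46 = -87.094 mGal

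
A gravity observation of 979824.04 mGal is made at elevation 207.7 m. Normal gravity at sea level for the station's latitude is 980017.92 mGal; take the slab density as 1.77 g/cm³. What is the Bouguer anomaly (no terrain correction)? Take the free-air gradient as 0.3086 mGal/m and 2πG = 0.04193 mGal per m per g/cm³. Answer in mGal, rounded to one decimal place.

Free-air correction = 0.3086 × 207.7 = 64.10 mGal
Free-air anomaly = 979824.04 − 980017.92 + (64.10) = -129.78 mGal
Bouguer slab correction = 0.04193 × 1.77 × 207.7 = 15.41 mGal
Simple Bouguer anomaly = -129.78 − (15.41) = -145.19 mGal

-145.2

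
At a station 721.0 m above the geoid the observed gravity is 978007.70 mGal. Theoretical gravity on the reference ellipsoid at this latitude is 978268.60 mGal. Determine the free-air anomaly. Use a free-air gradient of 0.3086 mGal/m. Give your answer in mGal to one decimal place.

-38.4

Free-air correction = 0.3086 × 721.0 = 222.50 mGal
Free-air anomaly = 978007.70 − 978268.60 + (222.50) = -38.40 mGal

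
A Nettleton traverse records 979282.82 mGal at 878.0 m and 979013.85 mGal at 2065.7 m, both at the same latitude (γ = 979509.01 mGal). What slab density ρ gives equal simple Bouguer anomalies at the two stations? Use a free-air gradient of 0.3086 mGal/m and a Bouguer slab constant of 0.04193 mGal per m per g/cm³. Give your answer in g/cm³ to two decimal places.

1.96

Δg_obs = 979013.85 − 979282.82 = -268.97 mGal over Δh = 2065.7 − 878.0 = 1187.7 m
Equal Bouguer anomalies ⇒ Δg_obs + (0.3086 − 0.04193ρ)·Δh = 0
0.3086 − 0.04193ρ = −Δg_obs/Δh = 0.22646
ρ = (0.3086 − 0.22646) / 0.04193 = 1.96 g/cm³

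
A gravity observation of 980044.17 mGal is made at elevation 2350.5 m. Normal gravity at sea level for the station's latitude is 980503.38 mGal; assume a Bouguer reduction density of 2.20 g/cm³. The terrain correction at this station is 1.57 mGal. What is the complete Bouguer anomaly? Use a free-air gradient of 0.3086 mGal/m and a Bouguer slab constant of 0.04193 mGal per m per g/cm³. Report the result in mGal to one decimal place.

50.9

Free-air correction = 0.3086 × 2350.5 = 725.36 mGal
Free-air anomaly = 980044.17 − 980503.38 + (725.36) = 266.15 mGal
Bouguer slab correction = 0.04193 × 2.20 × 2350.5 = 216.82 mGal
Simple Bouguer anomaly = 266.15 − (216.82) = 49.33 mGal
Complete Bouguer anomaly = 49.33 + 1.57 = 50.90 mGal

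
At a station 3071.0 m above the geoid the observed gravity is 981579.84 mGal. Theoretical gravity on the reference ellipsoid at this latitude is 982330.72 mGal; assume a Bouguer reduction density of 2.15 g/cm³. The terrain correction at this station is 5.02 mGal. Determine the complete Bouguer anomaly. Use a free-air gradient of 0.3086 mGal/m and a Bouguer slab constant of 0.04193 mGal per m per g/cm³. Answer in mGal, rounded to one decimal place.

Free-air correction = 0.3086 × 3071.0 = 947.71 mGal
Free-air anomaly = 981579.84 − 982330.72 + (947.71) = 196.83 mGal
Bouguer slab correction = 0.04193 × 2.15 × 3071.0 = 276.85 mGal
Simple Bouguer anomaly = 196.83 − (276.85) = -80.02 mGal
Complete Bouguer anomaly = -80.02 + 5.02 = -75.00 mGal

-75.0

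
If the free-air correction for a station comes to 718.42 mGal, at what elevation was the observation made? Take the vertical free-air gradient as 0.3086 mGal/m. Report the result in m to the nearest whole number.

2328

h = 718.42 / 0.3086 = 2328.00 m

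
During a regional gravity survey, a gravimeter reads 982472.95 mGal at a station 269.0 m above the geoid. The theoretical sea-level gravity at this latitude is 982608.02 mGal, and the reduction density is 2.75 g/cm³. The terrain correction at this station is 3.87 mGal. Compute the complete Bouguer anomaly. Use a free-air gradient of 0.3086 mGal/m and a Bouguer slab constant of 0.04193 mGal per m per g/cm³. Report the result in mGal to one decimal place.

Free-air correction = 0.3086 × 269.0 = 83.01 mGal
Free-air anomaly = 982472.95 − 982608.02 + (83.01) = -52.06 mGal
Bouguer slab correction = 0.04193 × 2.75 × 269.0 = 31.02 mGal
Simple Bouguer anomaly = -52.06 − (31.02) = -83.08 mGal
Complete Bouguer anomaly = -83.08 + 3.87 = -79.21 mGal

-79.2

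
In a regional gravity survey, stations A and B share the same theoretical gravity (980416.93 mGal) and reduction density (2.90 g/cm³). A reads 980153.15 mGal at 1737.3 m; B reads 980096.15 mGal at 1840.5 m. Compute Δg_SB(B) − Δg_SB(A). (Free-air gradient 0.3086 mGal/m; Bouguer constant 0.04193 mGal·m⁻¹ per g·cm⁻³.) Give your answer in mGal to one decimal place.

Δg_SB(A) = 980153.15 − 980416.93 + 0.3086×1737.3 − 0.04193×2.90×1737.3 = 61.10 mGal
Δg_SB(B) = 980096.15 − 980416.93 + 0.3086×1840.5 − 0.04193×2.90×1840.5 = 23.40 mGal
Difference = 23.40 − (61.10) = -37.70 mGal

-37.7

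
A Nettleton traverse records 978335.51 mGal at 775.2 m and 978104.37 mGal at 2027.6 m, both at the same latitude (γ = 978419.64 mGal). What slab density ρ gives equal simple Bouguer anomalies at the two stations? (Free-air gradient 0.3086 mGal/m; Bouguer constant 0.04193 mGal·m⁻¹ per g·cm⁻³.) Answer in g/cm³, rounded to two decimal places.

2.96

Δg_obs = 978104.37 − 978335.51 = -231.14 mGal over Δh = 2027.6 − 775.2 = 1252.4 m
Equal Bouguer anomalies ⇒ Δg_obs + (0.3086 − 0.04193ρ)·Δh = 0
0.3086 − 0.04193ρ = −Δg_obs/Δh = 0.18456
ρ = (0.3086 − 0.18456) / 0.04193 = 2.96 g/cm³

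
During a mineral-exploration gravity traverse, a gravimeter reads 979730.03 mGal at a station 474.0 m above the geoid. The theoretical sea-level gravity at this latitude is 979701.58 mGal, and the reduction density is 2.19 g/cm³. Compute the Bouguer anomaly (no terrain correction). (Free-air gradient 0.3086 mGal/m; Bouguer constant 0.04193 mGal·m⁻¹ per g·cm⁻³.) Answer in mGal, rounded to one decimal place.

Free-air correction = 0.3086 × 474.0 = 146.28 mGal
Free-air anomaly = 979730.03 − 979701.58 + (146.28) = 174.73 mGal
Bouguer slab correction = 0.04193 × 2.19 × 474.0 = 43.53 mGal
Simple Bouguer anomaly = 174.73 − (43.53) = 131.20 mGal

131.2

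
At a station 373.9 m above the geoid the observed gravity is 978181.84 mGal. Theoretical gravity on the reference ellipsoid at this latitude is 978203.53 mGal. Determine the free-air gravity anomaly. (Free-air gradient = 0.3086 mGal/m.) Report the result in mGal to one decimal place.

93.7

Free-air correction = 0.3086 × 373.9 = 115.39 mGal
Free-air anomaly = 978181.84 − 978203.53 + (115.39) = 93.70 mGal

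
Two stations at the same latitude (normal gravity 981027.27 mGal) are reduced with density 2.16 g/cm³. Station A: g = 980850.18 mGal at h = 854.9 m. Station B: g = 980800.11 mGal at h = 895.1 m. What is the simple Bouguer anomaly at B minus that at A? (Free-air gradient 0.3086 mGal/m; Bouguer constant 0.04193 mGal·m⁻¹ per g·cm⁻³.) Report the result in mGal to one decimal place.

Δg_SB(A) = 980850.18 − 981027.27 + 0.3086×854.9 − 0.04193×2.16×854.9 = 9.30 mGal
Δg_SB(B) = 980800.11 − 981027.27 + 0.3086×895.1 − 0.04193×2.16×895.1 = -32.00 mGal
Difference = -32.00 − (9.30) = -41.30 mGal

-41.3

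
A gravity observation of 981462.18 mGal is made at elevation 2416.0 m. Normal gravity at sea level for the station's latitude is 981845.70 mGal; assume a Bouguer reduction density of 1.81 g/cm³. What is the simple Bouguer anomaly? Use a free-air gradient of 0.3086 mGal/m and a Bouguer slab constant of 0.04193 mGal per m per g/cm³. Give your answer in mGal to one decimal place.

178.7

Free-air correction = 0.3086 × 2416.0 = 745.58 mGal
Free-air anomaly = 981462.18 − 981845.70 + (745.58) = 362.06 mGal
Bouguer slab correction = 0.04193 × 1.81 × 2416.0 = 183.36 mGal
Simple Bouguer anomaly = 362.06 − (183.36) = 178.70 mGal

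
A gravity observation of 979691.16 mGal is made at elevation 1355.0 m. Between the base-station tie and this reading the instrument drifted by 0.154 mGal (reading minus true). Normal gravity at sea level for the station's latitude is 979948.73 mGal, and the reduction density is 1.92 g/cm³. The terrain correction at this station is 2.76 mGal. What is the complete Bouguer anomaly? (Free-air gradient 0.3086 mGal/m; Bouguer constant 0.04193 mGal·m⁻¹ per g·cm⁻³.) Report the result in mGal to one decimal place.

54.1

Drift-corrected reading = 979691.16 − (0.154) = 979691.006 mGal
Free-air correction = 0.3086 × 1355.0 = 418.15 mGal
Free-air anomaly = 979691.006 − 979948.73 + (418.15) = 160.426 mGal
Bouguer slab correction = 0.04193 × 1.92 × 1355.0 = 109.09 mGal
Simple Bouguer anomaly = 160.426 − (109.09) = 51.336 mGal
Complete Bouguer anomaly = 51.336 + 2.76 = 54.096 mGal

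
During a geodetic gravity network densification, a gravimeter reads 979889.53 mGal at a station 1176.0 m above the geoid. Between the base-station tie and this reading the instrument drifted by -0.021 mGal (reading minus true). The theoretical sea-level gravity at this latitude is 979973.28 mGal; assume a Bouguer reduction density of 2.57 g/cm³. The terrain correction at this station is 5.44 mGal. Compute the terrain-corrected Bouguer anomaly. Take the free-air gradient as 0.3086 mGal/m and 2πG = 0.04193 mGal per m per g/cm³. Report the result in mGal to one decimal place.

Drift-corrected reading = 979889.53 − (-0.021) = 979889.551 mGal
Free-air correction = 0.3086 × 1176.0 = 362.91 mGal
Free-air anomaly = 979889.551 − 979973.28 + (362.91) = 279.181 mGal
Bouguer slab correction = 0.04193 × 2.57 × 1176.0 = 126.73 mGal
Simple Bouguer anomaly = 279.181 − (126.73) = 152.451 mGal
Complete Bouguer anomaly = 152.451 + 5.44 = 157.891 mGal

157.9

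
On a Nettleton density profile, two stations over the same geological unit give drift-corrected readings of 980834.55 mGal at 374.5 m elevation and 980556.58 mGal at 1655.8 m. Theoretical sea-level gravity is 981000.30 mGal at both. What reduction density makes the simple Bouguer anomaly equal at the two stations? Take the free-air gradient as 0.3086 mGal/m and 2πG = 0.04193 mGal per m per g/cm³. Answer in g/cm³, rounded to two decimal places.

2.19

Δg_obs = 980556.58 − 980834.55 = -277.97 mGal over Δh = 1655.8 − 374.5 = 1281.3 m
Equal Bouguer anomalies ⇒ Δg_obs + (0.3086 − 0.04193ρ)·Δh = 0
0.3086 − 0.04193ρ = −Δg_obs/Δh = 0.21694
ρ = (0.3086 − 0.21694) / 0.04193 = 2.19 g/cm³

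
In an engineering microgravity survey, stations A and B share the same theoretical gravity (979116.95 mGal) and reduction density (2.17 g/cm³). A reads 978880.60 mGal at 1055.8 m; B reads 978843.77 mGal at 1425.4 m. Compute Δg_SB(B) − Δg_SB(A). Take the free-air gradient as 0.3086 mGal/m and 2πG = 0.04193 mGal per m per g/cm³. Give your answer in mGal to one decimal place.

43.6

Δg_SB(A) = 978880.60 − 979116.95 + 0.3086×1055.8 − 0.04193×2.17×1055.8 = -6.60 mGal
Δg_SB(B) = 978843.77 − 979116.95 + 0.3086×1425.4 − 0.04193×2.17×1425.4 = 37.00 mGal
Difference = 37.00 − (-6.60) = 43.60 mGal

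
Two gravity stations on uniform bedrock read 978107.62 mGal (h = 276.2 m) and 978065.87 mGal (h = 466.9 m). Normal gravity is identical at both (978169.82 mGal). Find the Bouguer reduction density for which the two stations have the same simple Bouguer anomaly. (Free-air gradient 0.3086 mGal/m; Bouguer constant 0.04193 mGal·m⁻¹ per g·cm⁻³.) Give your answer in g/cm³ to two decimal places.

Δg_obs = 978065.87 − 978107.62 = -41.75 mGal over Δh = 466.9 − 276.2 = 190.7 m
Equal Bouguer anomalies ⇒ Δg_obs + (0.3086 − 0.04193ρ)·Δh = 0
0.3086 − 0.04193ρ = −Δg_obs/Δh = 0.21893
ρ = (0.3086 − 0.21893) / 0.04193 = 2.14 g/cm³

2.14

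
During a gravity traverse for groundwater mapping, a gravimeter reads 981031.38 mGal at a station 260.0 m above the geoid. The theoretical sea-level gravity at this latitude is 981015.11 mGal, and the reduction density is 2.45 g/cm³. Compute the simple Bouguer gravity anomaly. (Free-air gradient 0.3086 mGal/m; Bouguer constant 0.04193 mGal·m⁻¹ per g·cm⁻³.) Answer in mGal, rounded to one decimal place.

Free-air correction = 0.3086 × 260.0 = 80.24 mGal
Free-air anomaly = 981031.38 − 981015.11 + (80.24) = 96.51 mGal
Bouguer slab correction = 0.04193 × 2.45 × 260.0 = 26.71 mGal
Simple Bouguer anomaly = 96.51 − (26.71) = 69.80 mGal

69.8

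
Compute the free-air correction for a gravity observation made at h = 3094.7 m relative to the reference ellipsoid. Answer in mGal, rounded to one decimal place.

Free-air correction = 0.3086 × 3094.7 = 955.0 mGal

955.0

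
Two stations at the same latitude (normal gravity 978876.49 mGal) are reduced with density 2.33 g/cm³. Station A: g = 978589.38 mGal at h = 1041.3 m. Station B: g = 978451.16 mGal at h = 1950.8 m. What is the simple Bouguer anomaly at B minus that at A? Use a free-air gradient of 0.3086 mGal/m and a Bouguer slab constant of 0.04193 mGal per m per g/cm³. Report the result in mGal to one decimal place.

53.6

Δg_SB(A) = 978589.38 − 978876.49 + 0.3086×1041.3 − 0.04193×2.33×1041.3 = -67.50 mGal
Δg_SB(B) = 978451.16 − 978876.49 + 0.3086×1950.8 − 0.04193×2.33×1950.8 = -13.90 mGal
Difference = -13.90 − (-67.50) = 53.60 mGal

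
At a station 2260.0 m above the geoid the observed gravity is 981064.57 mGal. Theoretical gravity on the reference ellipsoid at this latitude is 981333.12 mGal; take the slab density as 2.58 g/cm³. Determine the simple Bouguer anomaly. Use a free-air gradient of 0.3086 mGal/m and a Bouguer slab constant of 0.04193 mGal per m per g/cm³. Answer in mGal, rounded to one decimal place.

Free-air correction = 0.3086 × 2260.0 = 697.44 mGal
Free-air anomaly = 981064.57 − 981333.12 + (697.44) = 428.89 mGal
Bouguer slab correction = 0.04193 × 2.58 × 2260.0 = 244.49 mGal
Simple Bouguer anomaly = 428.89 − (244.49) = 184.40 mGal

184.4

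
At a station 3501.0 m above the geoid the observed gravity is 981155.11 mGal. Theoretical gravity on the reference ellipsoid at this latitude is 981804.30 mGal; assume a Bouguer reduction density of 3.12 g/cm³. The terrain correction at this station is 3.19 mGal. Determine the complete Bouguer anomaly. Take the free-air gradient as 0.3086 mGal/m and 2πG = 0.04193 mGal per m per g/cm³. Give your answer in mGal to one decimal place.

-23.6

Free-air correction = 0.3086 × 3501.0 = 1080.41 mGal
Free-air anomaly = 981155.11 − 981804.30 + (1080.41) = 431.22 mGal
Bouguer slab correction = 0.04193 × 3.12 × 3501.0 = 458.01 mGal
Simple Bouguer anomaly = 431.22 − (458.01) = -26.79 mGal
Complete Bouguer anomaly = -26.79 + 3.19 = -23.60 mGal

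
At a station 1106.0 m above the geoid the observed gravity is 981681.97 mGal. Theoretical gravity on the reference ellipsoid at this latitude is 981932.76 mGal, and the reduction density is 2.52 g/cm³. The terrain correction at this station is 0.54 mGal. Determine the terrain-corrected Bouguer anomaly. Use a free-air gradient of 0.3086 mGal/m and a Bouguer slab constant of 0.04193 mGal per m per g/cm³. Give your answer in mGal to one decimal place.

Free-air correction = 0.3086 × 1106.0 = 341.31 mGal
Free-air anomaly = 981681.97 − 981932.76 + (341.31) = 90.52 mGal
Bouguer slab correction = 0.04193 × 2.52 × 1106.0 = 116.86 mGal
Simple Bouguer anomaly = 90.52 − (116.86) = -26.34 mGal
Complete Bouguer anomaly = -26.34 + 0.54 = -25.80 mGal

-25.8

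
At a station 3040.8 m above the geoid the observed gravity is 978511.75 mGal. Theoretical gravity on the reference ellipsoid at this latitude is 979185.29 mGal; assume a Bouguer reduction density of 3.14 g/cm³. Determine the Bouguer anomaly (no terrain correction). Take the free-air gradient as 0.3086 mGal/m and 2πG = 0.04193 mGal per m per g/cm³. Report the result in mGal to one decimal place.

Free-air correction = 0.3086 × 3040.8 = 938.39 mGal
Free-air anomaly = 978511.75 − 979185.29 + (938.39) = 264.85 mGal
Bouguer slab correction = 0.04193 × 3.14 × 3040.8 = 400.35 mGal
Simple Bouguer anomaly = 264.85 − (400.35) = -135.50 mGal

-135.5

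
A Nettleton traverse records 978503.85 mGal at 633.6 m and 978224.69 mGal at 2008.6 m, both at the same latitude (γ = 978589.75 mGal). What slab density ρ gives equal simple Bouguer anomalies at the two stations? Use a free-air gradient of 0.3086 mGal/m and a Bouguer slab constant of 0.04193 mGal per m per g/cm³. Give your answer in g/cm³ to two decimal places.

Δg_obs = 978224.69 − 978503.85 = -279.16 mGal over Δh = 2008.6 − 633.6 = 1375.0 m
Equal Bouguer anomalies ⇒ Δg_obs + (0.3086 − 0.04193ρ)·Δh = 0
0.3086 − 0.04193ρ = −Δg_obs/Δh = 0.20303
ρ = (0.3086 − 0.20303) / 0.04193 = 2.52 g/cm³

2.52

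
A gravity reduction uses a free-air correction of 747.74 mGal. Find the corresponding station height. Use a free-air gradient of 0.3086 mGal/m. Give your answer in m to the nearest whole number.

h = 747.74 / 0.3086 = 2423.01 m

2423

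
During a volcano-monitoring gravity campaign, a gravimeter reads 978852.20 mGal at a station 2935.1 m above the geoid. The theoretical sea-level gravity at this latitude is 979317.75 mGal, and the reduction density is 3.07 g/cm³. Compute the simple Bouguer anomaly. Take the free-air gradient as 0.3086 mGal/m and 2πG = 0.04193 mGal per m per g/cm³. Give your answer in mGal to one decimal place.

62.4

Free-air correction = 0.3086 × 2935.1 = 905.77 mGal
Free-air anomaly = 978852.20 − 979317.75 + (905.77) = 440.22 mGal
Bouguer slab correction = 0.04193 × 3.07 × 2935.1 = 377.82 mGal
Simple Bouguer anomaly = 440.22 − (377.82) = 62.40 mGal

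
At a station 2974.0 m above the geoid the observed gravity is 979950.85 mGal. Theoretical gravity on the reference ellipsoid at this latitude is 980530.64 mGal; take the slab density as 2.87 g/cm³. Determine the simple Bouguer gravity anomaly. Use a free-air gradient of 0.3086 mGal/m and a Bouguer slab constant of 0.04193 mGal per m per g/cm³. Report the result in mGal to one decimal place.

Free-air correction = 0.3086 × 2974.0 = 917.78 mGal
Free-air anomaly = 979950.85 − 980530.64 + (917.78) = 337.99 mGal
Bouguer slab correction = 0.04193 × 2.87 × 2974.0 = 357.89 mGal
Simple Bouguer anomaly = 337.99 − (357.89) = -19.90 mGal

-19.9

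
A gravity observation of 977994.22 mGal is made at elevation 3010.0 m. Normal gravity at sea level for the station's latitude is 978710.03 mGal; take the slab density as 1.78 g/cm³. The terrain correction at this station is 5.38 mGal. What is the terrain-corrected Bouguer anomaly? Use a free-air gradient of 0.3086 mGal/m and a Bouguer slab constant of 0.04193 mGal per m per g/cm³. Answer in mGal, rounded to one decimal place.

-6.2

Free-air correction = 0.3086 × 3010.0 = 928.89 mGal
Free-air anomaly = 977994.22 − 978710.03 + (928.89) = 213.08 mGal
Bouguer slab correction = 0.04193 × 1.78 × 3010.0 = 224.65 mGal
Simple Bouguer anomaly = 213.08 − (224.65) = -11.57 mGal
Complete Bouguer anomaly = -11.57 + 5.38 = -6.19 mGal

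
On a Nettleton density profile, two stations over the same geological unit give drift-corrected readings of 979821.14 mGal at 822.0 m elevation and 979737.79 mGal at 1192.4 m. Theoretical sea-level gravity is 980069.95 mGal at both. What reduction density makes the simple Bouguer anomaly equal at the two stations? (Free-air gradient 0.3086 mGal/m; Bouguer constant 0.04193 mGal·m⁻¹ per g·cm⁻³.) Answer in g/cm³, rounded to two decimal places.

Δg_obs = 979737.79 − 979821.14 = -83.35 mGal over Δh = 1192.4 − 822.0 = 370.4 m
Equal Bouguer anomalies ⇒ Δg_obs + (0.3086 − 0.04193ρ)·Δh = 0
0.3086 − 0.04193ρ = −Δg_obs/Δh = 0.22503
ρ = (0.3086 − 0.22503) / 0.04193 = 1.99 g/cm³

1.99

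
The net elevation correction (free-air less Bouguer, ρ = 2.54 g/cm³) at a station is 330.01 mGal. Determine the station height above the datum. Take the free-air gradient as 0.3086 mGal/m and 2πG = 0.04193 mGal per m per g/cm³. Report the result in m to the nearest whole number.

1633

Combined gradient = 0.3086 − 0.04193 × 2.54 = 0.2020978 mGal/m
h = 330.01 / 0.2020978 = 1632.92 m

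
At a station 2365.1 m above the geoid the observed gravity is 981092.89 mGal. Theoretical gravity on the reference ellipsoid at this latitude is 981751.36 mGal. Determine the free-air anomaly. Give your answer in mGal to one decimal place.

71.4

Free-air correction = 0.3086 × 2365.1 = 729.87 mGal
Free-air anomaly = 981092.89 − 981751.36 + (729.87) = 71.40 mGal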